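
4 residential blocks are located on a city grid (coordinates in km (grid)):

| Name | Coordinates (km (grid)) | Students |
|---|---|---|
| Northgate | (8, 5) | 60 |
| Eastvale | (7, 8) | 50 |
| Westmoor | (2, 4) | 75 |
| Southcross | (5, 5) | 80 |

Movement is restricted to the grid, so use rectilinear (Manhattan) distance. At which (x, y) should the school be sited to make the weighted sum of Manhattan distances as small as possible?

Manhattan distance separates: Σwᵢ(|x−xᵢ|+|y−yᵢ|) = Σwᵢ|x−xᵢ| + Σwᵢ|y−yᵢ|, so x and y are optimised independently as 1-D weighted medians.
Total weight W = 265; half = 132.5.
x-coordinate, sorted with cumulative weight:
  x=2 (Westmoor, w=75) cum 75
  x=5 (Southcross, w=80) cum 155  ← median
  x=7 (Eastvale, w=50) cum 205
  x=8 (Northgate, w=60) cum 265
⇒ x* = 5
y-coordinate, sorted with cumulative weight:
  y=4 (Westmoor, w=75) cum 75
  y=5 (Northgate, w=60) cum 135  ← median
  y=5 (Southcross, w=80) cum 215
  y=8 (Eastvale, w=50) cum 265
⇒ y* = 5

(5, 5)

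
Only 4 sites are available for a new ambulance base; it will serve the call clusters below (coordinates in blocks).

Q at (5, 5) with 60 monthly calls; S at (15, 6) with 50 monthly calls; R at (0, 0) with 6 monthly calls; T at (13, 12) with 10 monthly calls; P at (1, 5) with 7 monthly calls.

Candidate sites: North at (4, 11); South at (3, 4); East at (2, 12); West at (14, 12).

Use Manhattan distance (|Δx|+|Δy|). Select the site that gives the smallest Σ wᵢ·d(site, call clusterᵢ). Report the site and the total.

Total weighted distance at each candidate:
  North (4, 11): total = 1473
  South (3, 4): total = 1123
  East (2, 12): total = 1800
  West (14, 12): total = 1616
Minimum is at South with total 1123 blocks.

South, total 1123 blocks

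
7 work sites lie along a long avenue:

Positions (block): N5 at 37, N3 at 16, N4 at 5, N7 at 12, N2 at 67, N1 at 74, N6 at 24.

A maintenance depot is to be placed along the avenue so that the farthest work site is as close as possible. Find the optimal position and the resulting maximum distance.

The 1-center on a line is the midpoint of the two extreme points: leftmost at 5, rightmost at 74.
Optimal location = (5 + 74)/2 = 39.5; maximum distance = (74 − 5)/2 = 34.5.

location 39.5, max distance 34.5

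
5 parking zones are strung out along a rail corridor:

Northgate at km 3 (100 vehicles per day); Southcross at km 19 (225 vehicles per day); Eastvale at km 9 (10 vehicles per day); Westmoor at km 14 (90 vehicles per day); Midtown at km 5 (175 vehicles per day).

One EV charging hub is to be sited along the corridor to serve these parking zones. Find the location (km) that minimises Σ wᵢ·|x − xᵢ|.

x = 14

For a sum of weighted absolute distances on a line, the optimum is the weighted median (not the mean). Total weight W = 600; half-weight = 300.
Sort by position and accumulate weight:
  km 3 (Northgate, w=100) → cum 100
  km 5 (Midtown, w=175) → cum 275
  km 9 (Eastvale, w=10) → cum 285
  km 14 (Westmoor, w=90) → cum 375  ≥ 300 → median here
  km 19 (Southcross, w=225) → cum 600
Optimal location: km 14.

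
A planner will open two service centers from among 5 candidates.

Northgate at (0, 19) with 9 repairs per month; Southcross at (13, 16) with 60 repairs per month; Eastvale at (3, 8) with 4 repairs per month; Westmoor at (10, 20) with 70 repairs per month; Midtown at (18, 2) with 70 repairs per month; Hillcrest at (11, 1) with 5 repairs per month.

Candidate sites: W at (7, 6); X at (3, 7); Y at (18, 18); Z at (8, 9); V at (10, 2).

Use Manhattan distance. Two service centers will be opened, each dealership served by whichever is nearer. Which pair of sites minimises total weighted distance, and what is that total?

{Y, V}, total 1913

Evaluate every pair (each demand assigned to the nearer of the two):
  {Y, V}: total = 1913
  {Z, V}: total = 2386
  {W, Y}: total = 2410
  {X, Y}: total = 2449
  {Y, Z}: total = 2481
  {W, Z}: total = 2911
  {W, V}: total = 2924
  {X, V}: total = 2989
  {X, Z}: total = 3014
  {W, X}: total = 3384
Best pair: {Y, V} with total 1913.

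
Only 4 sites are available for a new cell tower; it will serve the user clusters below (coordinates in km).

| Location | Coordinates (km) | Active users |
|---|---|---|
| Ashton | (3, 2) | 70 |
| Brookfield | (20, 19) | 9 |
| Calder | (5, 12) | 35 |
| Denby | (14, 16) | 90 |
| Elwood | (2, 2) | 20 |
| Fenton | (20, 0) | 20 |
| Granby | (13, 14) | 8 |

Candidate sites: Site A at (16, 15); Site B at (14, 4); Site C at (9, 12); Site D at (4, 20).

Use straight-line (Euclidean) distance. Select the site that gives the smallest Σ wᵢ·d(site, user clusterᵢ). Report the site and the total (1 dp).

Total weighted distance at each candidate:
  Site A (16, 15): total = 2656.0
  Site B (14, 4): total = 2897.4
  Site C (9, 12): total = 2255.4
  Site D (4, 20): total = 3618.7
Minimum is at Site C with total 2255.4 km.

Site C, total 2255.4 km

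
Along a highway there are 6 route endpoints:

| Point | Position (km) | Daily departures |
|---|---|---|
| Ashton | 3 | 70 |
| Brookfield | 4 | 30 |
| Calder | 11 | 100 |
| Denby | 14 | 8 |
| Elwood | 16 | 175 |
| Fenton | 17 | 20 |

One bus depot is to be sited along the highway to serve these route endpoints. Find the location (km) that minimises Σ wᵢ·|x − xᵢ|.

For a sum of weighted absolute distances on a line, the optimum is the weighted median (not the mean). Total weight W = 403; half-weight = 201.5.
Sort by position and accumulate weight:
  km 3 (Ashton, w=70) → cum 70
  km 4 (Brookfield, w=30) → cum 100
  km 11 (Calder, w=100) → cum 200
  km 14 (Denby, w=8) → cum 208  ≥ 201.5 → median here
  km 16 (Elwood, w=175) → cum 383
  km 17 (Fenton, w=20) → cum 403
Optimal location: km 14.

x = 14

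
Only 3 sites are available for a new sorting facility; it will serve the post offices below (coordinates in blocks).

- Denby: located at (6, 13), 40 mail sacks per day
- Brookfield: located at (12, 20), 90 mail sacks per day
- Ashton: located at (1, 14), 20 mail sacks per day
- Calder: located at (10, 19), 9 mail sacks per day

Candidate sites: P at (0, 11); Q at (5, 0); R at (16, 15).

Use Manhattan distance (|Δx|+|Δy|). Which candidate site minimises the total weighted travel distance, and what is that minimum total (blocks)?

Total weighted distance at each candidate:
  P (0, 11): total = 2452
  Q (5, 0): total = 3566
  R (16, 15): total = 1700
Minimum is at R with total 1700 blocks.

R, total 1700 blocks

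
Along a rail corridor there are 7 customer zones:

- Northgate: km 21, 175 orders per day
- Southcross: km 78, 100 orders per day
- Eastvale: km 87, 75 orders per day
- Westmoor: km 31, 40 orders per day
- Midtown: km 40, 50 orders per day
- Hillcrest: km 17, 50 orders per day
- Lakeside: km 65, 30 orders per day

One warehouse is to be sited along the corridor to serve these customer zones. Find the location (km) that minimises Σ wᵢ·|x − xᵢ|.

For a sum of weighted absolute distances on a line, the optimum is the weighted median (not the mean). Total weight W = 520; half-weight = 260.
Sort by position and accumulate weight:
  km 17 (Hillcrest, w=50) → cum 50
  km 21 (Northgate, w=175) → cum 225
  km 31 (Westmoor, w=40) → cum 265  ≥ 260 → median here
  km 40 (Midtown, w=50) → cum 315
  km 65 (Lakeside, w=30) → cum 345
  km 78 (Southcross, w=100) → cum 445
  km 87 (Eastvale, w=75) → cum 520
Optimal location: km 31.

x = 31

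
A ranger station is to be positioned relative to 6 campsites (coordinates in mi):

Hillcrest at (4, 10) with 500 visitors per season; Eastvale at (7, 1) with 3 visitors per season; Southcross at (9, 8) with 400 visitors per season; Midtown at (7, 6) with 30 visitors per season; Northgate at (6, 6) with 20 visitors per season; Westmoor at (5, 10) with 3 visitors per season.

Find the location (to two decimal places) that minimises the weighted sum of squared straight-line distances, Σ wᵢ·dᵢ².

(6.24, 8.93)

The minimiser of Σwᵢ‖p−pᵢ‖² is the weighted centroid p* = (Σwᵢpᵢ)/(Σwᵢ).
Σwᵢ = 956.
Σwᵢxᵢ = 500·4 + 3·7 + 400·9 + 30·7 + 20·6 + 3·5 = 5966.
Σwᵢyᵢ = 500·10 + 3·1 + 400·8 + 30·6 + 20·6 + 3·10 = 8533.
x* = 5966/956 = 6.24, y* = 8533/956 = 8.93.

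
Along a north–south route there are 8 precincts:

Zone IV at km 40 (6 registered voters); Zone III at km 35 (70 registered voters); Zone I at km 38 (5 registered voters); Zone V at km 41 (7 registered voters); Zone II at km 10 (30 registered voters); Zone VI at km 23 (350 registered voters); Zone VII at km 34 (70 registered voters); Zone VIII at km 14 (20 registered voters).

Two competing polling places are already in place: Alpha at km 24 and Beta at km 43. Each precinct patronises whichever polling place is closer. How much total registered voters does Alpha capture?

The indifferent point is the midpoint (24+43)/2 = 33.5; precincts left of it (closer to Alpha at 24) go to Alpha, those right go to Beta.
  Zone II at 10 (w=30) → Alpha
  Zone VIII at 14 (w=20) → Alpha
  Zone VI at 23 (w=350) → Alpha
  Zone VII at 34 (w=70) → Beta
  Zone III at 35 (w=70) → Beta
  Zone I at 38 (w=5) → Beta
  Zone IV at 40 (w=6) → Beta
  Zone V at 41 (w=7) → Beta
Alpha captures 400; Beta captures 158.

400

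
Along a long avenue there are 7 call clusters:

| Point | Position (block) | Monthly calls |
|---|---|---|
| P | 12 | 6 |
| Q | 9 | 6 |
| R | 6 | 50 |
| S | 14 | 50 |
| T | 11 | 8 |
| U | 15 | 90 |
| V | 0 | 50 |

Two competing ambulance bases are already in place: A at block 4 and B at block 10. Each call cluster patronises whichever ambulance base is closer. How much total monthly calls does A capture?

The indifferent point is the midpoint (4+10)/2 = 7; call clusters left of it (closer to A at 4) go to A, those right go to B.
  V at 0 (w=50) → A
  R at 6 (w=50) → A
  Q at 9 (w=6) → B
  T at 11 (w=8) → B
  P at 12 (w=6) → B
  S at 14 (w=50) → B
  U at 15 (w=90) → B
A captures 100; B captures 160.

100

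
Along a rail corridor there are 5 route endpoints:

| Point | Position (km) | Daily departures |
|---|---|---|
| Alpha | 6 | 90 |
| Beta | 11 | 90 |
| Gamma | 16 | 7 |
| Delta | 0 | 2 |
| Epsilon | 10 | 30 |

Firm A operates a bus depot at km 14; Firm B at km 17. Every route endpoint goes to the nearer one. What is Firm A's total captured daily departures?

The indifferent point is the midpoint (14+17)/2 = 15.5; route endpoints left of it (closer to Firm A at 14) go to Firm A, those right go to Firm B.
  Delta at 0 (w=2) → Firm A
  Alpha at 6 (w=90) → Firm A
  Epsilon at 10 (w=30) → Firm A
  Beta at 11 (w=90) → Firm A
  Gamma at 16 (w=7) → Firm B
Firm A captures 212; Firm B captures 7.

212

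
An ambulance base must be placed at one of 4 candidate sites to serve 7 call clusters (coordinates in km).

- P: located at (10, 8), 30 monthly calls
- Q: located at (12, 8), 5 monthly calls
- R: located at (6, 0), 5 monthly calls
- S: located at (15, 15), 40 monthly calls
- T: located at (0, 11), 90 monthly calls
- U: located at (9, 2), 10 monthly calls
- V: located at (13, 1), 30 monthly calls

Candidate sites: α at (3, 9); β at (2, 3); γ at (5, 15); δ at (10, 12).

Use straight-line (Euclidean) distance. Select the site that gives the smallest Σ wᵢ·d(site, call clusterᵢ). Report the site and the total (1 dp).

Total weighted distance at each candidate:
  α (3, 9): total = 1642.4
  β (2, 3): total = 2219.9
  γ (5, 15): total = 1978.8
  δ (10, 12): total = 1785.9
Minimum is at α with total 1642.4 km.

α, total 1642.4 km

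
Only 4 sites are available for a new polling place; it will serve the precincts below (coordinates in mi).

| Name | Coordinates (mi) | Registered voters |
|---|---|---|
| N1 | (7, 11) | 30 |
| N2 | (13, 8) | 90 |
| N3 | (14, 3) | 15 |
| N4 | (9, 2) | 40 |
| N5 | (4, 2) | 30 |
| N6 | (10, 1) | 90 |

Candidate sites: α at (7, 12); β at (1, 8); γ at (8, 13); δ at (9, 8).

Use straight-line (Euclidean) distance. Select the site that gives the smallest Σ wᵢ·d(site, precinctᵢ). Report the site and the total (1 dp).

δ, total 1684.9 mi

Total weighted distance at each candidate:
  α (7, 12): total = 2597.3
  β (1, 8): total = 3117.6
  γ (8, 13): total = 2766.3
  δ (9, 8): total = 1684.9
Minimum is at δ with total 1684.9 mi.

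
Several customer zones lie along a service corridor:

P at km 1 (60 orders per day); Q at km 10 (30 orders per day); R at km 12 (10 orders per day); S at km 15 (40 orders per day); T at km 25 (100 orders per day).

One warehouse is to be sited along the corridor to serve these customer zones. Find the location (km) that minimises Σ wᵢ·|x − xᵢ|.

For a sum of weighted absolute distances on a line, the optimum is the weighted median (not the mean). Total weight W = 240; half-weight = 120.
Sort by position and accumulate weight:
  km 1 (P, w=60) → cum 60
  km 10 (Q, w=30) → cum 90
  km 12 (R, w=10) → cum 100
  km 15 (S, w=40) → cum 140  ≥ 120 → median here
  km 25 (T, w=100) → cum 240
Optimal location: km 15.

x = 15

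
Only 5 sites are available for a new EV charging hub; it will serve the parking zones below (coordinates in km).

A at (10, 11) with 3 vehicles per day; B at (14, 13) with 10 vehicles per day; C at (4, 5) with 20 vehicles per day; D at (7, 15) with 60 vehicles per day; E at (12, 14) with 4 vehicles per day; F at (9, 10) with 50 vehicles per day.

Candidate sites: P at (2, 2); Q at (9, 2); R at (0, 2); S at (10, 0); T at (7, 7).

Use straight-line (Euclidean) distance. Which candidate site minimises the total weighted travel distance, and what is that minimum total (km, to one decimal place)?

T, total 874.0 km

Total weighted distance at each candidate:
  P (2, 2): total = 1700.7
  Q (9, 2): total = 1503.3
  R (0, 2): total = 1874.3
  S (10, 0): total = 1802.1
  T (7, 7): total = 874.0
Minimum is at T with total 874.0 km.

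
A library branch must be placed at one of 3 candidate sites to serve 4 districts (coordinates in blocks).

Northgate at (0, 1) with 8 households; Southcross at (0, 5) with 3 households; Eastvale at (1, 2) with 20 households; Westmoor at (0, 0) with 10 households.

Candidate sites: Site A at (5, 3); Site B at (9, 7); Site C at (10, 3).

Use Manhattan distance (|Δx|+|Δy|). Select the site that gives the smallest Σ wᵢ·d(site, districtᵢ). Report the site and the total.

Site A, total 257 blocks

Total weighted distance at each candidate:
  Site A (5, 3): total = 257
  Site B (9, 7): total = 573
  Site C (10, 3): total = 462
Minimum is at Site A with total 257 blocks.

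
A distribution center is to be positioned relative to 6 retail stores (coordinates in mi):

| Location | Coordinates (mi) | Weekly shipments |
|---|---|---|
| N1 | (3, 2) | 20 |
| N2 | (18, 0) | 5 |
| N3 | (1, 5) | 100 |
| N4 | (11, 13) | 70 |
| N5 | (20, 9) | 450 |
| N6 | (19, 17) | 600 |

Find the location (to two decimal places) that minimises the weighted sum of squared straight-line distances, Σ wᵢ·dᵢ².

The minimiser of Σwᵢ‖p−pᵢ‖² is the weighted centroid p* = (Σwᵢpᵢ)/(Σwᵢ).
Σwᵢ = 1245.
Σwᵢxᵢ = 20·3 + 5·18 + 100·1 + 70·11 + 450·20 + 600·19 = 21420.
Σwᵢyᵢ = 20·2 + 5·0 + 100·5 + 70·13 + 450·9 + 600·17 = 15700.
x* = 21420/1245 = 17.20, y* = 15700/1245 = 12.61.

(17.20, 12.61)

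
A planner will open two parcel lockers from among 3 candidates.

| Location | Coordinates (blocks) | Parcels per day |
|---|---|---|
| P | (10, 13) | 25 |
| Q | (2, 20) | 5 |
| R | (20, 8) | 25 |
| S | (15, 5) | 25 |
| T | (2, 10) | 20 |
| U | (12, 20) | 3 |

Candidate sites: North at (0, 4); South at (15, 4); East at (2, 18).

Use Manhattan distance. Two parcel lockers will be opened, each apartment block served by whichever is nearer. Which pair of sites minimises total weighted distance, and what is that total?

{South, East}, total 781

Evaluate every pair (each demand assigned to the nearer of the two):
  {South, East}: total = 781
  {North, South}: total = 907
  {North, East}: total = 1531
Best pair: {South, East} with total 781.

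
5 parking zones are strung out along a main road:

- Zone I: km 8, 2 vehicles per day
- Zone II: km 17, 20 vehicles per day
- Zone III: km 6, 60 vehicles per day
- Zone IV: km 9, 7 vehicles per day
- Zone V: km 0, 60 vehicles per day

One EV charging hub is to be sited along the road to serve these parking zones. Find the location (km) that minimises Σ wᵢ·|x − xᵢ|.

For a sum of weighted absolute distances on a line, the optimum is the weighted median (not the mean). Total weight W = 149; half-weight = 74.5.
Sort by position and accumulate weight:
  km 0 (Zone V, w=60) → cum 60
  km 6 (Zone III, w=60) → cum 120  ≥ 74.5 → median here
  km 8 (Zone I, w=2) → cum 122
  km 9 (Zone IV, w=7) → cum 129
  km 17 (Zone II, w=20) → cum 149
Optimal location: km 6.

x = 6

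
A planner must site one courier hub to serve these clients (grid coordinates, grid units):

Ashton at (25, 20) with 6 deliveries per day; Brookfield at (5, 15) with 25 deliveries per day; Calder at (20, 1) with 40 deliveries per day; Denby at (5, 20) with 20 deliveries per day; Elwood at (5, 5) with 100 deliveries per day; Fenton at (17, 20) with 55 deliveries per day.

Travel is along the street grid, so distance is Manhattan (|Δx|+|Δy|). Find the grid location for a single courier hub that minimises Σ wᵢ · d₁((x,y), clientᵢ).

Manhattan distance separates: Σwᵢ(|x−xᵢ|+|y−yᵢ|) = Σwᵢ|x−xᵢ| + Σwᵢ|y−yᵢ|, so x and y are optimised independently as 1-D weighted medians.
Total weight W = 246; half = 123.
x-coordinate, sorted with cumulative weight:
  x=5 (Brookfield, w=25) cum 25
  x=5 (Denby, w=20) cum 45
  x=5 (Elwood, w=100) cum 145  ← median
  x=17 (Fenton, w=55) cum 200
  x=20 (Calder, w=40) cum 240
  x=25 (Ashton, w=6) cum 246
⇒ x* = 5
y-coordinate, sorted with cumulative weight:
  y=1 (Calder, w=40) cum 40
  y=5 (Elwood, w=100) cum 140  ← median
  y=15 (Brookfield, w=25) cum 165
  y=20 (Ashton, w=6) cum 171
  y=20 (Denby, w=20) cum 191
  y=20 (Fenton, w=55) cum 246
⇒ y* = 5

(5, 5)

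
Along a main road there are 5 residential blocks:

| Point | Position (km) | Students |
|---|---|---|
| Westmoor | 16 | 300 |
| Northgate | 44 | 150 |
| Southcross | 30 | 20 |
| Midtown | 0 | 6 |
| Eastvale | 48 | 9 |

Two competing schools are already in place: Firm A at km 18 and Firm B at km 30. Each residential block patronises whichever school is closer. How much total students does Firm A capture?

The indifferent point is the midpoint (18+30)/2 = 24; residential blocks left of it (closer to Firm A at 18) go to Firm A, those right go to Firm B.
  Midtown at 0 (w=6) → Firm A
  Westmoor at 16 (w=300) → Firm A
  Southcross at 30 (w=20) → Firm B
  Northgate at 44 (w=150) → Firm B
  Eastvale at 48 (w=9) → Firm B
Firm A captures 306; Firm B captures 179.

306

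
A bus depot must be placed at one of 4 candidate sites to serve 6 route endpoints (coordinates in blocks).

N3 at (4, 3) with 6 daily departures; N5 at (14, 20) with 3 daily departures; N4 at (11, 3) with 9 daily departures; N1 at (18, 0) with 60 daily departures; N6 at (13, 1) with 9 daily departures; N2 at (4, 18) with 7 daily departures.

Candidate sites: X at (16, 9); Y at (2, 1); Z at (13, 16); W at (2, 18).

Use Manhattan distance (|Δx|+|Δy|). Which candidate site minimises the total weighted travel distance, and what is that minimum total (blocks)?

X, total 1152 blocks

Total weighted distance at each candidate:
  X (16, 9): total = 1152
  Y (2, 1): total = 1468
  Z (13, 16): total = 1754
  W (2, 18): total = 2666
Minimum is at X with total 1152 blocks.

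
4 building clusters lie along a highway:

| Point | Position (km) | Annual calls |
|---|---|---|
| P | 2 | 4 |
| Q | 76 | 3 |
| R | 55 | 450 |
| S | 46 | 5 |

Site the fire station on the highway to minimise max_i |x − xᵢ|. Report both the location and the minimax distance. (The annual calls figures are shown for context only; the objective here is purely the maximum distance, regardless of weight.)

location 39, max distance 37

The 1-center on a line is the midpoint of the two extreme points: leftmost at 2, rightmost at 76.
Optimal location = (2 + 76)/2 = 39; maximum distance = (76 − 2)/2 = 37.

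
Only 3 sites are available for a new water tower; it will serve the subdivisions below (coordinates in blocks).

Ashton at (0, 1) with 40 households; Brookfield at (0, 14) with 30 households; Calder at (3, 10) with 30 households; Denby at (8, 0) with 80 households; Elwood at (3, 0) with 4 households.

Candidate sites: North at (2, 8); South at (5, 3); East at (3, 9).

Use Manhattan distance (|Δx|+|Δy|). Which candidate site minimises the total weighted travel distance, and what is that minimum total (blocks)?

South, total 1530 blocks

Total weighted distance at each candidate:
  North (2, 8): total = 1846
  South (5, 3): total = 1530
  East (3, 9): total = 1866
Minimum is at South with total 1530 blocks.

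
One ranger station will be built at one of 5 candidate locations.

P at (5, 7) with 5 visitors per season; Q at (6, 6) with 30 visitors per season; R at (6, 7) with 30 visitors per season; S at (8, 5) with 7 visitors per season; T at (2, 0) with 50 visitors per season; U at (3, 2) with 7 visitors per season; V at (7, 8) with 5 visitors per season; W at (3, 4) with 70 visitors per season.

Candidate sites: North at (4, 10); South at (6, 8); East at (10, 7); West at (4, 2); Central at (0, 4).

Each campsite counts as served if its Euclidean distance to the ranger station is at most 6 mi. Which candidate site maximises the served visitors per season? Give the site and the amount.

Coverage radius r = 6 mi; a point is covered iff (Δx)²+(Δy)² ≤ 6² = 36.
  North (4, 10): covers {P, Q, R, V} → 70
  South (6, 8): covers {P, Q, R, S, V, W} → 147
  East (10, 7): covers {P, Q, R, S, V} → 77
  West (4, 2): covers {P, Q, R, S, T, U, W} → 199
  Central (0, 4): covers {P, T, U, W} → 132
Maximum coverage at West: 199 visitors per season.

West, covering 199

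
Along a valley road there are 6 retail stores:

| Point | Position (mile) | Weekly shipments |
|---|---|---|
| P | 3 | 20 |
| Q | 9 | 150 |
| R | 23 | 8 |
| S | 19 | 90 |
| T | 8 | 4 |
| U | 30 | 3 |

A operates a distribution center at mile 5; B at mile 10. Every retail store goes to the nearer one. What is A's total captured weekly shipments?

The indifferent point is the midpoint (5+10)/2 = 7.5; retail stores left of it (closer to A at 5) go to A, those right go to B.
  P at 3 (w=20) → A
  T at 8 (w=4) → B
  Q at 9 (w=150) → B
  S at 19 (w=90) → B
  R at 23 (w=8) → B
  U at 30 (w=3) → B
A captures 20; B captures 255.

20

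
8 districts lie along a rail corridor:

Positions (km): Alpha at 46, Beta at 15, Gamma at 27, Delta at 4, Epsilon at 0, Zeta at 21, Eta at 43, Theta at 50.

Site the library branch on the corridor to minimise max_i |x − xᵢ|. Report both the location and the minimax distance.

location 25, max distance 25

The 1-center on a line is the midpoint of the two extreme points: leftmost at 0, rightmost at 50.
Optimal location = (0 + 50)/2 = 25; maximum distance = (50 − 0)/2 = 25.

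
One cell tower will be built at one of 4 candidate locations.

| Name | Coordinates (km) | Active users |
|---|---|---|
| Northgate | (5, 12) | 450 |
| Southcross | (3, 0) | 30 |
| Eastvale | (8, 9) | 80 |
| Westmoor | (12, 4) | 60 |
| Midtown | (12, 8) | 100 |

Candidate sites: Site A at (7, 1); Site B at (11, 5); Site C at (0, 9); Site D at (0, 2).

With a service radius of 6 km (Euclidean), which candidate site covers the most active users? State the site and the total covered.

Site C, covering 450

Coverage radius r = 6 km; a point is covered iff (Δx)²+(Δy)² ≤ 6² = 36.
  Site A (7, 1): covers {Southcross, Westmoor} → 90
  Site B (11, 5): covers {Eastvale, Westmoor, Midtown} → 240
  Site C (0, 9): covers {Northgate} → 450
  Site D (0, 2): covers {Southcross} → 30
Maximum coverage at Site C: 450 active users.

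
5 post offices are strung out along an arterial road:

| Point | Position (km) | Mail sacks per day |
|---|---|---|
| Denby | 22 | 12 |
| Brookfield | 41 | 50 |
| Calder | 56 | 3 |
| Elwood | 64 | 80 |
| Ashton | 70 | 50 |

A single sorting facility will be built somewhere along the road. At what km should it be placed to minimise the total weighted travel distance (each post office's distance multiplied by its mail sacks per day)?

For a sum of weighted absolute distances on a line, the optimum is the weighted median (not the mean). Total weight W = 195; half-weight = 97.5.
Sort by position and accumulate weight:
  km 22 (Denby, w=12) → cum 12
  km 41 (Brookfield, w=50) → cum 62
  km 56 (Calder, w=3) → cum 65
  km 64 (Elwood, w=80) → cum 145  ≥ 97.5 → median here
  km 70 (Ashton, w=50) → cum 195
Optimal location: km 64.

x = 64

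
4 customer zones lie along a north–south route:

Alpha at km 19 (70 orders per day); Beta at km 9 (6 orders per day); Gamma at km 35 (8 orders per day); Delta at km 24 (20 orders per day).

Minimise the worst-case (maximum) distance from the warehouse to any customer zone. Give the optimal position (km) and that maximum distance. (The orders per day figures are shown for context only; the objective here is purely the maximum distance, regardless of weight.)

The 1-center on a line is the midpoint of the two extreme points: leftmost at 9, rightmost at 35.
Optimal location = (9 + 35)/2 = 22; maximum distance = (35 − 9)/2 = 13.

location 22, max distance 13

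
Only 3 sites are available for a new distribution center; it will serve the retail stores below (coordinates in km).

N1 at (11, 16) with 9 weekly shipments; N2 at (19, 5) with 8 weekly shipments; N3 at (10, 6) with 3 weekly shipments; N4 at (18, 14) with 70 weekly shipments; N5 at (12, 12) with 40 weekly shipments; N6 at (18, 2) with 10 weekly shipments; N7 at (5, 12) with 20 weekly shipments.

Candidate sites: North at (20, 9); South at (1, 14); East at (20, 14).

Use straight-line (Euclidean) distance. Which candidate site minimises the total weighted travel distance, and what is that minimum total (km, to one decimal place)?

East, total 1088.0 km

Total weighted distance at each candidate:
  North (20, 9): total = 1264.4
  South (1, 14): total = 2223.6
  East (20, 14): total = 1088.0
Minimum is at East with total 1088.0 km.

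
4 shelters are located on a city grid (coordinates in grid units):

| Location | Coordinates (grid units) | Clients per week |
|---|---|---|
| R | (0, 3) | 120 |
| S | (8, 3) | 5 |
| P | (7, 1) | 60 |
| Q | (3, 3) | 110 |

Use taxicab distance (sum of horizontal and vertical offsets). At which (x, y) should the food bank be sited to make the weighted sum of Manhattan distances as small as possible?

Manhattan distance separates: Σwᵢ(|x−xᵢ|+|y−yᵢ|) = Σwᵢ|x−xᵢ| + Σwᵢ|y−yᵢ|, so x and y are optimised independently as 1-D weighted medians.
Total weight W = 295; half = 147.5.
x-coordinate, sorted with cumulative weight:
  x=0 (R, w=120) cum 120
  x=3 (Q, w=110) cum 230  ← median
  x=7 (P, w=60) cum 290
  x=8 (S, w=5) cum 295
⇒ x* = 3
y-coordinate, sorted with cumulative weight:
  y=1 (P, w=60) cum 60
  y=3 (R, w=120) cum 180  ← median
  y=3 (S, w=5) cum 185
  y=3 (Q, w=110) cum 295
⇒ y* = 3

(3, 3)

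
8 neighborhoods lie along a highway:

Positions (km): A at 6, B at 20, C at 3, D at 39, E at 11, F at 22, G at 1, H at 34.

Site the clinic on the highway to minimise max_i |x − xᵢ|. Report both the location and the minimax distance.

location 20, max distance 19

The 1-center on a line is the midpoint of the two extreme points: leftmost at 1, rightmost at 39.
Optimal location = (1 + 39)/2 = 20; maximum distance = (39 − 1)/2 = 19.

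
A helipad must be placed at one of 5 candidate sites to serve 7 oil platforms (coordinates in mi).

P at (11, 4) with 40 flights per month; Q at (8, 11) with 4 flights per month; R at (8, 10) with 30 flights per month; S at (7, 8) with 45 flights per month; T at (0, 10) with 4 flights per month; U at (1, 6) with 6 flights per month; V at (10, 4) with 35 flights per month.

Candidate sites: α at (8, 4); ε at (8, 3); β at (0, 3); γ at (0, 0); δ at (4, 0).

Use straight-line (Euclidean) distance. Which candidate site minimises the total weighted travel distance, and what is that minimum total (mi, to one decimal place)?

α, total 667.2 mi

Total weighted distance at each candidate:
  α (8, 4): total = 667.2
  ε (8, 3): total = 764.4
  β (0, 3): total = 1591.8
  γ (0, 0): total = 1838.6
  δ (4, 0): total = 1412.6
Minimum is at α with total 667.2 mi.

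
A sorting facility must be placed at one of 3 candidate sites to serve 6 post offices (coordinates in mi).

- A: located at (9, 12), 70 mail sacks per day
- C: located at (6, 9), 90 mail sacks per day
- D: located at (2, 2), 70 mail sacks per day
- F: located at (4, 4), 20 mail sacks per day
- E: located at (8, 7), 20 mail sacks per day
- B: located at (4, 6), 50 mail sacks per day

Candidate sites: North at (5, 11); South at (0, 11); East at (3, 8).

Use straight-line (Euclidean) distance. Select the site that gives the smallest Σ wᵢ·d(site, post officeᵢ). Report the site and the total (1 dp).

Total weighted distance at each candidate:
  North (5, 11): total = 1650.3
  South (0, 11): total = 2508.7
  East (3, 8): total = 1511.4
Minimum is at East with total 1511.4 mi.

East, total 1511.4 mi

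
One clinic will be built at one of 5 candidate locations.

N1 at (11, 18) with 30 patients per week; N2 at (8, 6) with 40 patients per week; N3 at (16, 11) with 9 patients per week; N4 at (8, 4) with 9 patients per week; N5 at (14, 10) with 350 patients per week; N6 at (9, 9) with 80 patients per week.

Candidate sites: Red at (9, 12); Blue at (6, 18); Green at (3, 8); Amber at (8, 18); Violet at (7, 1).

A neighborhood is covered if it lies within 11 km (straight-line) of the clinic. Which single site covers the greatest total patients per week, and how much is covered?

Coverage radius r = 11 km; a point is covered iff (Δx)²+(Δy)² ≤ 11² = 121.
  Red (9, 12): covers {N1, N2, N3, N4, N5, N6} → 518
  Blue (6, 18): covers {N1, N6} → 110
  Green (3, 8): covers {N2, N4, N6} → 129
  Amber (8, 18): covers {N1, N3, N5, N6} → 469
  Violet (7, 1): covers {N2, N4, N6} → 129
Maximum coverage at Red: 518 patients per week.

Red, covering 518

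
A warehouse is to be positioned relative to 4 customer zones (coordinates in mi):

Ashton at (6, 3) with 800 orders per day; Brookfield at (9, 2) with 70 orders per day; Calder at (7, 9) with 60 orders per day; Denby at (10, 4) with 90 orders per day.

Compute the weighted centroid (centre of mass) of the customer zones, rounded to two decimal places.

(6.62, 3.37)

The minimiser of Σwᵢ‖p−pᵢ‖² is the weighted centroid p* = (Σwᵢpᵢ)/(Σwᵢ).
Σwᵢ = 1020.
Σwᵢxᵢ = 800·6 + 70·9 + 60·7 + 90·10 = 6750.
Σwᵢyᵢ = 800·3 + 70·2 + 60·9 + 90·4 = 3440.
x* = 6750/1020 = 6.62, y* = 3440/1020 = 3.37.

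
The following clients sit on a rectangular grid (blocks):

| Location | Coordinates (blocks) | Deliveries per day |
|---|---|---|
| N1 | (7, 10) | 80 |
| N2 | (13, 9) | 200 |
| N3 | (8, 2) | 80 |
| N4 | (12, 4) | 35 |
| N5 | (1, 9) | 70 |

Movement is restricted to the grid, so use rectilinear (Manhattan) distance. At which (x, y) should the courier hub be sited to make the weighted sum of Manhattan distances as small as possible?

(12, 9)

Manhattan distance separates: Σwᵢ(|x−xᵢ|+|y−yᵢ|) = Σwᵢ|x−xᵢ| + Σwᵢ|y−yᵢ|, so x and y are optimised independently as 1-D weighted medians.
Total weight W = 465; half = 232.5.
x-coordinate, sorted with cumulative weight:
  x=1 (N5, w=70) cum 70
  x=7 (N1, w=80) cum 150
  x=8 (N3, w=80) cum 230
  x=12 (N4, w=35) cum 265  ← median
  x=13 (N2, w=200) cum 465
⇒ x* = 12
y-coordinate, sorted with cumulative weight:
  y=2 (N3, w=80) cum 80
  y=4 (N4, w=35) cum 115
  y=9 (N2, w=200) cum 315  ← median
  y=9 (N5, w=70) cum 385
  y=10 (N1, w=80) cum 465
⇒ y* = 9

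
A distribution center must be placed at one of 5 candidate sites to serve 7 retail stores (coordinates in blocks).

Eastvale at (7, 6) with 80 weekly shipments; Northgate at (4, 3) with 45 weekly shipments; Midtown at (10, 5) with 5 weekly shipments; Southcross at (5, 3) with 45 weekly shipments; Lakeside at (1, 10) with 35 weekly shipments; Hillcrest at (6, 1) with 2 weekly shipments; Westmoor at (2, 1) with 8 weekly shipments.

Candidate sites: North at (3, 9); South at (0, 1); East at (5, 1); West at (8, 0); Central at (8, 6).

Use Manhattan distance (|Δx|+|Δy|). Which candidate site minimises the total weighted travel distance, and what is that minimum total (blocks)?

Central, total 1167 blocks

Total weighted distance at each candidate:
  North (3, 9): total = 1489
  South (0, 1): total = 1993
  East (5, 1): total = 1311
  West (8, 0): total = 1837
  Central (8, 6): total = 1167
Minimum is at Central with total 1167 blocks.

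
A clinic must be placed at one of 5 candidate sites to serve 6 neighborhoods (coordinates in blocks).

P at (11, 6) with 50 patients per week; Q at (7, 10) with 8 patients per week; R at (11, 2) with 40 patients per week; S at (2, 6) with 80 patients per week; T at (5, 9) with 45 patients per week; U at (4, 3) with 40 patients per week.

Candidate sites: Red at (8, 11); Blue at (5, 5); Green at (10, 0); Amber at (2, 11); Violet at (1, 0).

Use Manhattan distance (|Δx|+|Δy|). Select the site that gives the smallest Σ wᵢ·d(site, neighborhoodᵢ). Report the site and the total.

Blue, total 1386 blocks

Total weighted distance at each candidate:
  Red (8, 11): total = 2481
  Blue (5, 5): total = 1386
  Green (10, 0): total = 2684
  Amber (2, 11): total = 2493
  Violet (1, 0): total = 2793
Minimum is at Blue with total 1386 blocks.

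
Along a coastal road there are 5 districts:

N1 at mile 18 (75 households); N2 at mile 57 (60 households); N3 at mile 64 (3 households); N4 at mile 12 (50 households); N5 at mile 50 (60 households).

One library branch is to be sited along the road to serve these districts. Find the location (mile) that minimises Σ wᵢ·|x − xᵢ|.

For a sum of weighted absolute distances on a line, the optimum is the weighted median (not the mean). Total weight W = 248; half-weight = 124.
Sort by position and accumulate weight:
  mile 12 (N4, w=50) → cum 50
  mile 18 (N1, w=75) → cum 125  ≥ 124 → median here
  mile 50 (N5, w=60) → cum 185
  mile 57 (N2, w=60) → cum 245
  mile 64 (N3, w=3) → cum 248
Optimal location: mile 18.

x = 18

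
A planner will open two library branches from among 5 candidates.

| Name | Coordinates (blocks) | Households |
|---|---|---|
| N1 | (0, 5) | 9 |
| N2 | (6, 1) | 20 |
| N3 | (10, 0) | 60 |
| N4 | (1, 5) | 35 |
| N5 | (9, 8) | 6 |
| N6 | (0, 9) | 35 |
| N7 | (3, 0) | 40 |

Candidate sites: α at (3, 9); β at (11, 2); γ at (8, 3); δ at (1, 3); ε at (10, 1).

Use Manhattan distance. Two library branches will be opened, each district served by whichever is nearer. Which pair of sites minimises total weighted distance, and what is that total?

Evaluate every pair (each demand assigned to the nearer of the two):
  {δ, ε}: total = 730
  {α, ε}: total = 880
  {β, δ}: total = 890
  {γ, δ}: total = 958
  {α, β}: total = 1080
  {α, γ}: total = 1114
  {α, δ}: total = 1304
  {γ, ε}: total = 1391
  {β, γ}: total = 1511
  {β, ε}: total = 1719
Best pair: {δ, ε} with total 730.

{δ, ε}, total 730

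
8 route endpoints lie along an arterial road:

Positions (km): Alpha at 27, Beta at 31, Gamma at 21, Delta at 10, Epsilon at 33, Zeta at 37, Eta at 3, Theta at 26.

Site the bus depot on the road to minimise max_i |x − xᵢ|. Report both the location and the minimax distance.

location 20, max distance 17

The 1-center on a line is the midpoint of the two extreme points: leftmost at 3, rightmost at 37.
Optimal location = (3 + 37)/2 = 20; maximum distance = (37 − 3)/2 = 17.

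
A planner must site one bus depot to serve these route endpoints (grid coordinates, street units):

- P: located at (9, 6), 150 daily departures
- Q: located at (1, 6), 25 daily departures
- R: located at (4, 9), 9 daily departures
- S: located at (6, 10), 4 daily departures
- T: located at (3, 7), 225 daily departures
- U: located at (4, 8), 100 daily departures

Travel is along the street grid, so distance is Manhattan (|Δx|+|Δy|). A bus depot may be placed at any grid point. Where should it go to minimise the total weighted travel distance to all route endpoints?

Manhattan distance separates: Σwᵢ(|x−xᵢ|+|y−yᵢ|) = Σwᵢ|x−xᵢ| + Σwᵢ|y−yᵢ|, so x and y are optimised independently as 1-D weighted medians.
Total weight W = 513; half = 256.5.
x-coordinate, sorted with cumulative weight:
  x=1 (Q, w=25) cum 25
  x=3 (T, w=225) cum 250
  x=4 (R, w=9) cum 259  ← median
  x=4 (U, w=100) cum 359
  x=6 (S, w=4) cum 363
  x=9 (P, w=150) cum 513
⇒ x* = 4
y-coordinate, sorted with cumulative weight:
  y=6 (P, w=150) cum 150
  y=6 (Q, w=25) cum 175
  y=7 (T, w=225) cum 400  ← median
  y=8 (U, w=100) cum 500
  y=9 (R, w=9) cum 509
  y=10 (S, w=4) cum 513
⇒ y* = 7

(4, 7)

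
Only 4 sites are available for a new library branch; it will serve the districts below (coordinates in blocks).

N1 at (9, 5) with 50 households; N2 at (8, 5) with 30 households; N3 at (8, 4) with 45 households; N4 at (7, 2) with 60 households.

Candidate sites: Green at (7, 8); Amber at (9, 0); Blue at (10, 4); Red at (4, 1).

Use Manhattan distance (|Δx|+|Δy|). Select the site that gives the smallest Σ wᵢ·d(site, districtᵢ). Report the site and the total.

Total weighted distance at each candidate:
  Green (7, 8): total = 955
  Amber (9, 0): total = 895
  Blue (10, 4): total = 580
  Red (4, 1): total = 1245
Minimum is at Blue with total 580 blocks.

Blue, total 580 blocks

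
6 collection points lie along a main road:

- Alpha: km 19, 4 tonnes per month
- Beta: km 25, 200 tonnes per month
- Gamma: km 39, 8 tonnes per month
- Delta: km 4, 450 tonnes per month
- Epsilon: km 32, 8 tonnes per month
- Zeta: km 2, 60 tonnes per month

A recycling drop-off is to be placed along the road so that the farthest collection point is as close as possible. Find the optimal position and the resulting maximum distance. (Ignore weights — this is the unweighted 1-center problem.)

location 20.5, max distance 18.5

The 1-center on a line is the midpoint of the two extreme points: leftmost at 2, rightmost at 39.
Optimal location = (2 + 39)/2 = 20.5; maximum distance = (39 − 2)/2 = 18.5.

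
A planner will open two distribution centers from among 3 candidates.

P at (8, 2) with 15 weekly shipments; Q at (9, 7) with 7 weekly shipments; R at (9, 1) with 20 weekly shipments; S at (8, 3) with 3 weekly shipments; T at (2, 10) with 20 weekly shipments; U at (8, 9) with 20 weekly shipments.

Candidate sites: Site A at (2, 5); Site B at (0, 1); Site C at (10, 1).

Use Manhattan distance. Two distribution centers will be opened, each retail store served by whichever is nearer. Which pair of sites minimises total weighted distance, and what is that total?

{Site A, Site C}, total 426

Evaluate every pair (each demand assigned to the nearer of the two):
  {Site A, Site C}: total = 426
  {Site B, Site C}: total = 546
  {Site A, Site B}: total = 702
Best pair: {Site A, Site C} with total 426.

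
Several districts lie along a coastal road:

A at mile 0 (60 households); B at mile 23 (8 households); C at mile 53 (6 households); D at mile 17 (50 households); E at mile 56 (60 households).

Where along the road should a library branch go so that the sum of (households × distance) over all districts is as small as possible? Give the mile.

For a sum of weighted absolute distances on a line, the optimum is the weighted median (not the mean). Total weight W = 184; half-weight = 92.
Sort by position and accumulate weight:
  mile 0 (A, w=60) → cum 60
  mile 17 (D, w=50) → cum 110  ≥ 92 → median here
  mile 23 (B, w=8) → cum 118
  mile 53 (C, w=6) → cum 124
  mile 56 (E, w=60) → cum 184
Optimal location: mile 17.

x = 17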